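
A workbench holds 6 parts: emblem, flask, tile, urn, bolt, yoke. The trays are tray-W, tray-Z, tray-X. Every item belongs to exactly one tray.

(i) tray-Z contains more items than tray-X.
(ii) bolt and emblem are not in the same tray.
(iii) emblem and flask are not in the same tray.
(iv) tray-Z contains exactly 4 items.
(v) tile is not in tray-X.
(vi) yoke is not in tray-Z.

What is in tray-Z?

tray-Z = {bolt, flask, tile, urn}

From (v): tile ∉ tray-X.
From (vi): yoke ∉ tray-Z.
Suppose emblem ∈ tray-Z: no assignment then satisfies all the clues, so emblem ∉ tray-Z.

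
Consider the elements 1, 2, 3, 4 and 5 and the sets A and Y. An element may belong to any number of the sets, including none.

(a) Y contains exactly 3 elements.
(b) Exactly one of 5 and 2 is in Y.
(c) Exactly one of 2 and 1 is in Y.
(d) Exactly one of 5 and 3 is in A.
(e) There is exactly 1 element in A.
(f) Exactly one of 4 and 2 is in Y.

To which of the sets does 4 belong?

4: Y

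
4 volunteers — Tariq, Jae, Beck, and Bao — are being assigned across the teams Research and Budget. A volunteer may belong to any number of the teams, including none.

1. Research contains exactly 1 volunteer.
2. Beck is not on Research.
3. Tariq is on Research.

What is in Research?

From (2): Beck ∉ Research.
From (3): Tariq ∈ Research.
(1): Research already has 1, so the rest are out.

Research = {Tariq}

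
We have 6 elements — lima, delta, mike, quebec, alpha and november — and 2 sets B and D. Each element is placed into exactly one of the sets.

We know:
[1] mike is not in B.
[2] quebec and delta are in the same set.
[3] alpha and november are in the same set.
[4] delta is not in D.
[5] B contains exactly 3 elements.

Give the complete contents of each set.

B = {delta, lima, quebec}; D = {alpha, mike, november}

From (1): mike ∉ B.
From (4): delta ∉ D.
(2): quebec matches delta: quebec ∉ D.
Only one set left: delta ∈ B.
Only one set left: mike ∈ D.
Only one set left: quebec ∈ B.
Suppose lima ∉ B: no assignment then satisfies all the clues, so lima ∈ B.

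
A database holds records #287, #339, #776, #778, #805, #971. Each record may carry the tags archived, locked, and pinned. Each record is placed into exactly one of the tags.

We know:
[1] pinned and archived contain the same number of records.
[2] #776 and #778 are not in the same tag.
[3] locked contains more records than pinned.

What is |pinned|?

1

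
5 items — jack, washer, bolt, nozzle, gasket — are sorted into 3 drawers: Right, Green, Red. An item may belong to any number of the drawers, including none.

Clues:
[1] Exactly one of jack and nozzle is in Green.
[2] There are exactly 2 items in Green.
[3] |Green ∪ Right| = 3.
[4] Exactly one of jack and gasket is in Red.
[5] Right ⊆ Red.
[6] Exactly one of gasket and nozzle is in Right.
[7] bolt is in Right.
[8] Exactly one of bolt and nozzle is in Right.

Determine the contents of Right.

From (7): bolt ∈ Right.
(5) with bolt ∈ Right: bolt ∈ Red.
(8) (exactly one): nozzle ∉ Right.
(6) (exactly one): gasket ∈ Right.
(5) with gasket ∈ Right: gasket ∈ Red.
(4) (exactly one): jack ∉ Red.
(5) contrapositive: jack ∉ Right.
Suppose washer ∈ Right: no assignment then satisfies all the clues, so washer ∉ Right.

Right = {bolt, gasket}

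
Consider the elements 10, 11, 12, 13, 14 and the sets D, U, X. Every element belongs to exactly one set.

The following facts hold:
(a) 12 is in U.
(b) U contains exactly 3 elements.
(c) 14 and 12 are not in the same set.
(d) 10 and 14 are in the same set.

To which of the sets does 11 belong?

From (a): 12 ∈ U.
(c): 14 ∉ U.
(d): 10 matches 14: 10 ∉ U.
(b): only 3 candidates remain for U, so all are in.

11: U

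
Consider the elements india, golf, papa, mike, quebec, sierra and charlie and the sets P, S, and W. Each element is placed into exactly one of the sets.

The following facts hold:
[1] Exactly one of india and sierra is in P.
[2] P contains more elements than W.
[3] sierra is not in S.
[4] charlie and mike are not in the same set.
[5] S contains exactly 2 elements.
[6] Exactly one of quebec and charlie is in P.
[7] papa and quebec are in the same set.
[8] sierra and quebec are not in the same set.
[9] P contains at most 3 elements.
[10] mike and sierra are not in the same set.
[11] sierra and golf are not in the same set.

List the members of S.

S = {golf, mike}

From (3): sierra ∉ S.
Suppose india ∈ S: no assignment then satisfies all the clues, so india ∉ S.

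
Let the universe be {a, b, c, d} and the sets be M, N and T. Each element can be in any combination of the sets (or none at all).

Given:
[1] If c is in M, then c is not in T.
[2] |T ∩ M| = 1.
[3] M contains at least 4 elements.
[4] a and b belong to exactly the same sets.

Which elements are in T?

T = {d}

(3): only 4 candidates remain for M, so all are in.
(1): c ∉ T.
Suppose a ∈ T: no assignment then satisfies all the clues, so a ∉ T.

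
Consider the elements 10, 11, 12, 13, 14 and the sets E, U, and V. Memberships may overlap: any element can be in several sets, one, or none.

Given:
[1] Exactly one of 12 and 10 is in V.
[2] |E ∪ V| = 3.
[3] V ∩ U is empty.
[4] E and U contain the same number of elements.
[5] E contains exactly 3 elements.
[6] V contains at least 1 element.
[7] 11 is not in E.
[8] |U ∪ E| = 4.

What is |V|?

From (7): 11 ∉ E.
Suppose 11 ∈ V: no assignment then satisfies all the clues, so 11 ∉ V.

1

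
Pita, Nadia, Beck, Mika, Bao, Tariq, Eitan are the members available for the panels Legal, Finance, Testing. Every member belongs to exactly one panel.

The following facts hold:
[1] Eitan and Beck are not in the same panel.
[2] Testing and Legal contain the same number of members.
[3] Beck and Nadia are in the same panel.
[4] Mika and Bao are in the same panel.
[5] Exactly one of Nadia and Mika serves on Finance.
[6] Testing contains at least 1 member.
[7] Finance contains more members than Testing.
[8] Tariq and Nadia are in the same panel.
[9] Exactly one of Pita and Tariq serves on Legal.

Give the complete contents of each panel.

Legal = {Eitan, Pita}; Finance = {Beck, Nadia, Tariq}; Testing = {Bao, Mika}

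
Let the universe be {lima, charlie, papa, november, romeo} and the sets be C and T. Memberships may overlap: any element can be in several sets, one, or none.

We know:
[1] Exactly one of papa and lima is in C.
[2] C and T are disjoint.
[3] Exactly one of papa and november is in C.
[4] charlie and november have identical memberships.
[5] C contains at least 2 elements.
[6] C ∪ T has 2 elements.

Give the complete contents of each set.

C = {papa, romeo}; T = {}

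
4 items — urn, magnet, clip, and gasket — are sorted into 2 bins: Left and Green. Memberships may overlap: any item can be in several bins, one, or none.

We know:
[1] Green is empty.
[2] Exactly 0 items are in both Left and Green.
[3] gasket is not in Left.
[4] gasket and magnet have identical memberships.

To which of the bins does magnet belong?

magnet: none

From (3): gasket ∉ Left.
(1): Green already has 0, so the rest are out.
(4): magnet matches gasket: magnet ∉ Left.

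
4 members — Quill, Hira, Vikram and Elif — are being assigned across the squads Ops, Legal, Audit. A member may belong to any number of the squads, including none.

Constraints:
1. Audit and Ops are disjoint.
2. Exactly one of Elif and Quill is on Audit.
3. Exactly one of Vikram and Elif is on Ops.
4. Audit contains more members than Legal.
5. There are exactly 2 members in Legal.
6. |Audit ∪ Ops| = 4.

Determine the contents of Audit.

Audit = {Hira, Quill, Vikram}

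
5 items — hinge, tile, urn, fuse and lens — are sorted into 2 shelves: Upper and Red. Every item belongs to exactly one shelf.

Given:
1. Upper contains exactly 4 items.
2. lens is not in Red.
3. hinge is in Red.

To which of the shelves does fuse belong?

fuse: Upper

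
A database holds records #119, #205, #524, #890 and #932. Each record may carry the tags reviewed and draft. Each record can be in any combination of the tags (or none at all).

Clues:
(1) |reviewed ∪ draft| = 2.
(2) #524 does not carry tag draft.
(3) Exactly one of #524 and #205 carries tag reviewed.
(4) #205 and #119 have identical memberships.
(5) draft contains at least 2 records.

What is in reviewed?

reviewed = {#119, #205}

From (2): #524 ∉ draft.
Suppose #119 ∉ reviewed: no assignment then satisfies all the clues, so #119 ∈ reviewed.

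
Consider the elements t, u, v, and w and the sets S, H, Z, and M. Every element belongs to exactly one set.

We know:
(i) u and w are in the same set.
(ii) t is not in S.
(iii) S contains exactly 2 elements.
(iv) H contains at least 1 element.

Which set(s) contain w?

w: S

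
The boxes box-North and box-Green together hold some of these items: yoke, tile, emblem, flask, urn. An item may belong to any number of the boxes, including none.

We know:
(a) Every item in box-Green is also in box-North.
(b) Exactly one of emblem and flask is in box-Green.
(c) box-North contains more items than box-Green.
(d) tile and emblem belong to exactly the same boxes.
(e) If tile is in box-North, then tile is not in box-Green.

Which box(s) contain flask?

flask: box-Green, box-North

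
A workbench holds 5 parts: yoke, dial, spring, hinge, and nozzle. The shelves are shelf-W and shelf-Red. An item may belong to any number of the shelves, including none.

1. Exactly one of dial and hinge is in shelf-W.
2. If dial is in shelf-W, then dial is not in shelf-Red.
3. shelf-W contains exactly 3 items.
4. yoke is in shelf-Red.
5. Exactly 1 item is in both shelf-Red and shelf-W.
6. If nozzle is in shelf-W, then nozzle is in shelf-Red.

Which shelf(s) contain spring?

spring: shelf-W

From (4): yoke ∈ shelf-Red.
Suppose spring ∉ shelf-W: no assignment then satisfies all the clues, so spring ∈ shelf-W.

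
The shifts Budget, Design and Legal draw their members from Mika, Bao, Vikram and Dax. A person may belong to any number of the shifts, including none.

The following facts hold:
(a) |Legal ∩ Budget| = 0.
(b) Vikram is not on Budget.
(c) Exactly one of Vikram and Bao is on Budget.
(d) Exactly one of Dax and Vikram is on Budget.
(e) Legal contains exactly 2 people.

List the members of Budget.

Budget = {Bao, Dax}

From (b): Vikram ∉ Budget.
(c) (exactly one): Bao ∈ Budget.
(d) (exactly one): Dax ∈ Budget.
Suppose Mika ∈ Budget: no assignment then satisfies all the clues, so Mika ∉ Budget.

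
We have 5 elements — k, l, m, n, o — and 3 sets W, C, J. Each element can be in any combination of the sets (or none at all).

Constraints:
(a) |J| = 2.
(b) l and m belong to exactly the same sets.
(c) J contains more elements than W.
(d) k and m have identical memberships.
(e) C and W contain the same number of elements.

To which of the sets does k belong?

k: none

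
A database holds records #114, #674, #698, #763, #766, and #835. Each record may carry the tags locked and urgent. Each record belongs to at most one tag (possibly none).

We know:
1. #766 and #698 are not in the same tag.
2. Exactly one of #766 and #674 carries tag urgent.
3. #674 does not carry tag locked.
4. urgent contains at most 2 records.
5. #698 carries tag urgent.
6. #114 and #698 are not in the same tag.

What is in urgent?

urgent = {#674, #698}

From (3): #674 ∉ locked.
From (5): #698 ∈ urgent.
(1): #766 ∉ urgent.
(2) (exactly one): #674 ∈ urgent.
(4): urgent already has 2, so the rest are out.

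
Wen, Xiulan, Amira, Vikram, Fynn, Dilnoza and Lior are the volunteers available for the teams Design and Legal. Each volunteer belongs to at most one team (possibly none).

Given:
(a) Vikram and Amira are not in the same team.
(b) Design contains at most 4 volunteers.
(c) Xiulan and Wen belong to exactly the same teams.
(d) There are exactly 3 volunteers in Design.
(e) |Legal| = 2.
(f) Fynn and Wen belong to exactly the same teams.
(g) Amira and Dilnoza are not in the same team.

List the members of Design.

Design = {Fynn, Wen, Xiulan}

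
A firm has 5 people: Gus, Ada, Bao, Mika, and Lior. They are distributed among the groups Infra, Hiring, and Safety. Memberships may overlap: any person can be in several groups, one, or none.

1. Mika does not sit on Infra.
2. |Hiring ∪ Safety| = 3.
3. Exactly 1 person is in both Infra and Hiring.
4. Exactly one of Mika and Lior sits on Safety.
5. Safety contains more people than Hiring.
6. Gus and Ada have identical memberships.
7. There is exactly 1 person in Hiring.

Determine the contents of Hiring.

Hiring = {Lior}

From (1): Mika ∉ Infra.
Suppose Gus ∈ Hiring: no assignment then satisfies all the clues, so Gus ∉ Hiring.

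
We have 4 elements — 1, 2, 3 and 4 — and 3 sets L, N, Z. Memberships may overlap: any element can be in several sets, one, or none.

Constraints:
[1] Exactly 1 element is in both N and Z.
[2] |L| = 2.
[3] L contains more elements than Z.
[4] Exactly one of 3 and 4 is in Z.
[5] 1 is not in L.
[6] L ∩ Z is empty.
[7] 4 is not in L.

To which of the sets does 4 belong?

4: N, Z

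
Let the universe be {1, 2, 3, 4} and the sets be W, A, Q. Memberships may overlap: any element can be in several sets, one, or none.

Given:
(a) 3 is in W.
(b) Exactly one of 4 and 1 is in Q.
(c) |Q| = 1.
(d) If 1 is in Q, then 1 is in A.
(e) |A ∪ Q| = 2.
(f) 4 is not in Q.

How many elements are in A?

2

From (a): 3 ∈ W.
From (f): 4 ∉ Q.
(b) (exactly one): 1 ∈ Q.
(c): Q already has 1, so the rest are out.
(d): 1 ∈ A.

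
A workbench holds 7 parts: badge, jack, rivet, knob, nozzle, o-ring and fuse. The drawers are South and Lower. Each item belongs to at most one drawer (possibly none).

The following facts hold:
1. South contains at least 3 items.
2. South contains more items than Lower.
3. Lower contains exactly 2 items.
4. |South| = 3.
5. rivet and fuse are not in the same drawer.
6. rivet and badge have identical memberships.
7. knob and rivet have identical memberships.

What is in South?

South = {badge, knob, rivet}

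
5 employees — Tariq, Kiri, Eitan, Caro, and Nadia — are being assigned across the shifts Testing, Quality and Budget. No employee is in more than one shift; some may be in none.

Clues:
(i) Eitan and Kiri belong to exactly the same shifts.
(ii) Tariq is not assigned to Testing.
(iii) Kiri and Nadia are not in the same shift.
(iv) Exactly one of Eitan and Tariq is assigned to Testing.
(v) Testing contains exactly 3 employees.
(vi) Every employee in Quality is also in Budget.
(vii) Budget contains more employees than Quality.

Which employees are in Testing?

From (ii): Tariq ∉ Testing.
(iv) (exactly one): Eitan ∈ Testing.
(i): Kiri matches Eitan: Kiri ∈ Testing.
(iii): Nadia ∉ Testing.
(v): only 3 candidates remain for Testing, so all are in.

Testing = {Caro, Eitan, Kiri}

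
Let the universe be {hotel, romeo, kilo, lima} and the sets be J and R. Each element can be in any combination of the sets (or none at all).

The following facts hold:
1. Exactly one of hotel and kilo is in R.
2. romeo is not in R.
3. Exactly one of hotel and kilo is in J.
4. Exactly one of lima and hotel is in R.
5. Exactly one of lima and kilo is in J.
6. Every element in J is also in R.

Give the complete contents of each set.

From (2): romeo ∉ R.
(6) contrapositive: romeo ∉ J.
Suppose hotel ∈ J: no assignment then satisfies all the clues, so hotel ∉ J.

J = {kilo}; R = {kilo, lima}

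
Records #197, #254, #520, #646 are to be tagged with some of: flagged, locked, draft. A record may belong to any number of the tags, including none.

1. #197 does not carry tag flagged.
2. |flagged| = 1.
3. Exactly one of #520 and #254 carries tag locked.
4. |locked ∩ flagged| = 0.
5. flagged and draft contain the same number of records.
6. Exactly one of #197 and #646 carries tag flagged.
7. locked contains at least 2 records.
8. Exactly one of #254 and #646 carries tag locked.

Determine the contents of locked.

locked = {#197, #254}

From (1): #197 ∉ flagged.
(6) (exactly one): #646 ∈ flagged.
(2): flagged already has 1, so the rest are out.
Suppose #197 ∉ locked: no assignment then satisfies all the clues, so #197 ∈ locked.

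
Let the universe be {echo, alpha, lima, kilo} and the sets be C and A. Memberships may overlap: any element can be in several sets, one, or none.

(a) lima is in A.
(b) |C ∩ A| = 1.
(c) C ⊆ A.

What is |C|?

1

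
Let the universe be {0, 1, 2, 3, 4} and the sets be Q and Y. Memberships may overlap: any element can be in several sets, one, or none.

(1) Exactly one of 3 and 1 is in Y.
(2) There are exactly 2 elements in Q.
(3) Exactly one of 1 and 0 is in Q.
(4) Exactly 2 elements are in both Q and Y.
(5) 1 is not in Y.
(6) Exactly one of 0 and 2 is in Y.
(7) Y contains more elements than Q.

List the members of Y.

Y = {0, 3, 4}

From (5): 1 ∉ Y.
(1) (exactly one): 3 ∈ Y.
Suppose 0 ∉ Y: no assignment then satisfies all the clues, so 0 ∈ Y.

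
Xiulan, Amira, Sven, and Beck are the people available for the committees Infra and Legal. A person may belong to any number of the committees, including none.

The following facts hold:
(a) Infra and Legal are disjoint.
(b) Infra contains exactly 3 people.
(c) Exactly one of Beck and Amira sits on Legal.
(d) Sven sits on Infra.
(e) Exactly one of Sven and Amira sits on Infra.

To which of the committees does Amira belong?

Amira: Legal

From (d): Sven ∈ Infra.
(a) (disjoint): Sven ∉ Legal.
(e) (exactly one): Amira ∉ Infra.
(b): only 3 candidates remain for Infra, so all are in.
(a) (disjoint): Xiulan ∉ Legal.
(a) (disjoint): Beck ∉ Legal.
(c) (exactly one): Amira ∈ Legal.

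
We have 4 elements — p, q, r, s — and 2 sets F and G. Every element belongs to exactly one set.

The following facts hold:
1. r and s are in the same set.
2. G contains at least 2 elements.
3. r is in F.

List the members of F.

F = {r, s}

From (3): r ∈ F.
(1): s matches r: s ∈ F.
(2): only 2 candidates remain for G, so all are in.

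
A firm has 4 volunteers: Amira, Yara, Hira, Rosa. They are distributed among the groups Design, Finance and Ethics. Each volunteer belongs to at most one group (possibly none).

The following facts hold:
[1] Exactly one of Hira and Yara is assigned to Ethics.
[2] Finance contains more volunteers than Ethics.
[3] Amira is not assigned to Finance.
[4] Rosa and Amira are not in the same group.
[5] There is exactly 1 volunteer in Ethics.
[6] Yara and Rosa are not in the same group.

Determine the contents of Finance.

Finance = {Hira, Rosa}

From (3): Amira ∉ Finance.
Suppose Yara ∈ Finance: no assignment then satisfies all the clues, so Yara ∉ Finance.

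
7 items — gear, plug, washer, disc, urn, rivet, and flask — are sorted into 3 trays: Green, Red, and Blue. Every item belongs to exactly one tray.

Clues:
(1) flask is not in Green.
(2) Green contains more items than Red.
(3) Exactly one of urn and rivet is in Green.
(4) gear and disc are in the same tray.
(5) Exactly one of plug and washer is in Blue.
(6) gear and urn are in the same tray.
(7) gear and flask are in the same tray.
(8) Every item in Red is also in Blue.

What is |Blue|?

5

From (1): flask ∉ Green.
(7): gear matches flask: gear ∉ Green.
(4): disc matches gear: disc ∉ Green.
(6): urn matches gear: urn ∉ Green.
(3) (exactly one): rivet ∈ Green.
Suppose gear ∈ Red: no assignment then satisfies all the clues, so gear ∉ Red.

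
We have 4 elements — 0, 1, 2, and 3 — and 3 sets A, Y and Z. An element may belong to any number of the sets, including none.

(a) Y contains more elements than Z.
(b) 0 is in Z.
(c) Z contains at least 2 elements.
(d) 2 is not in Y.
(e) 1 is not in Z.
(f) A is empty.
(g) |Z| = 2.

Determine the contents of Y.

From (b): 0 ∈ Z.
From (d): 2 ∉ Y.
From (e): 1 ∉ Z.
(f): A already has 0, so the rest are out.
Suppose 0 ∉ Y: no assignment then satisfies all the clues, so 0 ∈ Y.

Y = {0, 1, 3}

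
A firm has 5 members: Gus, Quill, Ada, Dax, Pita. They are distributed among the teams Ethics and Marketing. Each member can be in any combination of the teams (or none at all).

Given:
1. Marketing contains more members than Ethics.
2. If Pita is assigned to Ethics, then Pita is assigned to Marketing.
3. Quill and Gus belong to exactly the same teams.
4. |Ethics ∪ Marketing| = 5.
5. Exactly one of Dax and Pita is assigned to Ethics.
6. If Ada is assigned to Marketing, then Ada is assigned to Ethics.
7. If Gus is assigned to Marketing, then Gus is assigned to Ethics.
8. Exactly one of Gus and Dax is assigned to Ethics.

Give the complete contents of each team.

Ethics = {Ada, Gus, Pita, Quill}; Marketing = {Ada, Dax, Gus, Pita, Quill}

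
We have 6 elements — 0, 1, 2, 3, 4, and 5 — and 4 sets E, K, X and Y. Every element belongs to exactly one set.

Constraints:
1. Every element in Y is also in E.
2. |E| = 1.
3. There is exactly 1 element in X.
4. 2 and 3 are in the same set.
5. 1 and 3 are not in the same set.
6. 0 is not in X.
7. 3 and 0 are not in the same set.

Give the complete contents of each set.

E = {0}; K = {2, 3, 4, 5}; X = {1}; Y = {}

From (6): 0 ∉ X.
Suppose 0 ∉ E: no assignment then satisfies all the clues, so 0 ∈ E.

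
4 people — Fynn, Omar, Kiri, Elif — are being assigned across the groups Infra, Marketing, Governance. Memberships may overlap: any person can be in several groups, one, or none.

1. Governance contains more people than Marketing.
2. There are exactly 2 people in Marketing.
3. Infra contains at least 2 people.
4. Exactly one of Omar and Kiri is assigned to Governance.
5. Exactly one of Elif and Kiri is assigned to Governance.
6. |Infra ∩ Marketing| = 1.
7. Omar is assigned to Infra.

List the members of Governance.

Governance = {Elif, Fynn, Omar}

From (7): Omar ∈ Infra.
Suppose Fynn ∉ Governance: no assignment then satisfies all the clues, so Fynn ∈ Governance.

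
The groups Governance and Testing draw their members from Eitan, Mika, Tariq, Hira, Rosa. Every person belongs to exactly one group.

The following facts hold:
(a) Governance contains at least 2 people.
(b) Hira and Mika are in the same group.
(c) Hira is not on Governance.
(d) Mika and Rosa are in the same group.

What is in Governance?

Governance = {Eitan, Tariq}

From (c): Hira ∉ Governance.
(b): Mika matches Hira: Mika ∉ Governance.
(d): Rosa matches Mika: Rosa ∉ Governance.
Only one group left: Mika ∈ Testing.
Only one group left: Hira ∈ Testing.
Only one group left: Rosa ∈ Testing.
(a): only 2 candidates remain for Governance, so all are in.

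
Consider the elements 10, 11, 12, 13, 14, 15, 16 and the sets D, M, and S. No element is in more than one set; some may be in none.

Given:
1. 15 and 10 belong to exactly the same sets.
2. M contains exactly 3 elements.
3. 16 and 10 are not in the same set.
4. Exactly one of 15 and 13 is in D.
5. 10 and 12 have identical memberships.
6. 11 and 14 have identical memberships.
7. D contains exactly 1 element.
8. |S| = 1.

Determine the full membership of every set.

D = {13}; M = {10, 12, 15}; S = {16}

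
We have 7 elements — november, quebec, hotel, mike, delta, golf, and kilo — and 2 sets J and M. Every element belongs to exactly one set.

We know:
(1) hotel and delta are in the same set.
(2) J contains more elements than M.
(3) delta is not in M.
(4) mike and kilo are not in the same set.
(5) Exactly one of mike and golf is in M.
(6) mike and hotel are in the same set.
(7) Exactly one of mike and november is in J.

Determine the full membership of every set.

From (3): delta ∉ M.
(1): hotel matches delta: hotel ∉ M.
(6): mike matches hotel: mike ∉ M.
Only one set left: hotel ∈ J.
Only one set left: mike ∈ J.
Only one set left: delta ∈ J.
(4): kilo ∉ J.
(5) (exactly one): golf ∈ M.
(7) (exactly one): november ∉ J.
Only one set left: november ∈ M.
Only one set left: kilo ∈ M.
Suppose quebec ∉ J: no assignment then satisfies all the clues, so quebec ∈ J.

J = {delta, hotel, mike, quebec}; M = {golf, kilo, november}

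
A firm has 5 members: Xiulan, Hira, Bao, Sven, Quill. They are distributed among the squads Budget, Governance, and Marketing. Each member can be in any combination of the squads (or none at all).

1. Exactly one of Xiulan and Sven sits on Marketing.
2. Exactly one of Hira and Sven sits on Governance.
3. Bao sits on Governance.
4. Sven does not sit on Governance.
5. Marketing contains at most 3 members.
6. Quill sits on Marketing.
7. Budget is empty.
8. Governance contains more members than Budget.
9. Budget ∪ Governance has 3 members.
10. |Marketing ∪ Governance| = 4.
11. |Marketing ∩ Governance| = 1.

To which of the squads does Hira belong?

From (3): Bao ∈ Governance.
From (4): Sven ∉ Governance.
From (6): Quill ∈ Marketing.
(2) (exactly one): Hira ∈ Governance.
(7): Budget already has 0, so the rest are out.
Suppose Hira ∈ Marketing: no assignment then satisfies all the clues, so Hira ∉ Marketing.

Hira: Governance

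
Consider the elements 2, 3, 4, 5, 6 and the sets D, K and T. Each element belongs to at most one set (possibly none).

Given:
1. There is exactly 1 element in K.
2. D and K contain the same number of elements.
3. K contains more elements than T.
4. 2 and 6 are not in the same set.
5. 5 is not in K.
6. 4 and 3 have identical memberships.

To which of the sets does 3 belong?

3: none

From (5): 5 ∉ K.
Suppose 3 ∈ D: no assignment then satisfies all the clues, so 3 ∉ D.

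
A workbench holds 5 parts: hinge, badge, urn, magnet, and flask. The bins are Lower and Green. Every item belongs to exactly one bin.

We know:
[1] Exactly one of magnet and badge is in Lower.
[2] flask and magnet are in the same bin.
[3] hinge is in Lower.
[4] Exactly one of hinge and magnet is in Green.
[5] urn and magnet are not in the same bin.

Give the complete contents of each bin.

Lower = {badge, hinge, urn}; Green = {flask, magnet}

From (3): hinge ∈ Lower.
(4) (exactly one): magnet ∈ Green.
(5): urn ∉ Green.
Only one bin left: urn ∈ Lower.
(1) (exactly one): badge ∈ Lower.
(2): flask matches magnet: flask ∉ Lower.
(2): flask matches magnet: flask ∈ Green.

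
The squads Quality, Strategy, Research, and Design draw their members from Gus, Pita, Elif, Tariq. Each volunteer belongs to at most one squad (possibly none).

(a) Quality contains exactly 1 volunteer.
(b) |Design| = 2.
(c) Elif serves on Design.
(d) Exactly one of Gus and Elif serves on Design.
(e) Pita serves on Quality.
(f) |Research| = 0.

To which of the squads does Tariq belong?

Tariq: Design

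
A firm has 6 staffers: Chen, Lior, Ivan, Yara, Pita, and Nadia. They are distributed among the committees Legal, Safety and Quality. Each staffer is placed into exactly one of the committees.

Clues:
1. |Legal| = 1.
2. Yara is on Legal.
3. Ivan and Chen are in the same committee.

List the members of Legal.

Legal = {Yara}

From (2): Yara ∈ Legal.
(1): Legal already has 1, so the rest are out.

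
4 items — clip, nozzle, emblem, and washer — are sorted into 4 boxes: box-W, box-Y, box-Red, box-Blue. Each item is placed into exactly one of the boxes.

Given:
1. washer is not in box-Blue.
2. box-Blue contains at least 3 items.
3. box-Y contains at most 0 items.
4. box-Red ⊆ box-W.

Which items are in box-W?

From (1): washer ∉ box-Blue.
(2): only 3 candidates remain for box-Blue, so all are in.
(3): box-Y already has 0, so the rest are out.
Suppose washer ∉ box-W: no assignment then satisfies all the clues, so washer ∈ box-W.

box-W = {washer}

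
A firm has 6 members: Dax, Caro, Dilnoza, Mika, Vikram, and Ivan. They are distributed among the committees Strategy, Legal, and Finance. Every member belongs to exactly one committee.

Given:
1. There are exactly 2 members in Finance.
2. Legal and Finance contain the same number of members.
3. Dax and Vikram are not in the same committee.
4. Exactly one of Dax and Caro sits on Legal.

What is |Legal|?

2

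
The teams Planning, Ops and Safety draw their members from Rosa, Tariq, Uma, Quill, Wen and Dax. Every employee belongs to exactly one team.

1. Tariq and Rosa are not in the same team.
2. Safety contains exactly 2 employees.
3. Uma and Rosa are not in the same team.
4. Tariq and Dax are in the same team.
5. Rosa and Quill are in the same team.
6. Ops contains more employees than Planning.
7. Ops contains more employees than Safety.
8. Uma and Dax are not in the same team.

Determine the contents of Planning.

Planning = {Uma}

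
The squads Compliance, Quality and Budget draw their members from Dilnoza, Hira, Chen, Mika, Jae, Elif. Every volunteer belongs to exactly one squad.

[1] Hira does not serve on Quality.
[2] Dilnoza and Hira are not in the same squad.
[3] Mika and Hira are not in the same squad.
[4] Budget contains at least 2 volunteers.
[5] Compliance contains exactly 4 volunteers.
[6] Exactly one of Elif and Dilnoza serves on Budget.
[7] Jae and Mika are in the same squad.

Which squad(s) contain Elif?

Elif: Budget

From (1): Hira ∉ Quality.
Suppose Elif ∈ Compliance: no assignment then satisfies all the clues, so Elif ∉ Compliance.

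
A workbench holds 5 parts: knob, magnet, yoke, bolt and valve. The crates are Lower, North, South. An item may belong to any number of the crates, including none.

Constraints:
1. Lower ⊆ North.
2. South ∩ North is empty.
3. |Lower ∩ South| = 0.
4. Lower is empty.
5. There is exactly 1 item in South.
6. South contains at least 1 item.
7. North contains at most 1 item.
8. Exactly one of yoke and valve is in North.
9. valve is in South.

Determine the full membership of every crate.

From (9): valve ∈ South.
(2) (disjoint): valve ∉ North.
(4): Lower already has 0, so the rest are out.
(5): South already has 1, so the rest are out.
(8) (exactly one): yoke ∈ North.
(7): North already has 1, so the rest are out.

Lower = {}; North = {yoke}; South = {valve}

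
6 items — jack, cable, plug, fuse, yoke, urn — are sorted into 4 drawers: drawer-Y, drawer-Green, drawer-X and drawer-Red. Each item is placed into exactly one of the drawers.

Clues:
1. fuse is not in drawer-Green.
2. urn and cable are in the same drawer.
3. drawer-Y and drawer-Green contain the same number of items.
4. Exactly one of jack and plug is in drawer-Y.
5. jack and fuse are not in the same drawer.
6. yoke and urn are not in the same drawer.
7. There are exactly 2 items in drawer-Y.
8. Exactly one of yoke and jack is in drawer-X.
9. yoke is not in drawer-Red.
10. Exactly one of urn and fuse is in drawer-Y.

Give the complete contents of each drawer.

drawer-Y = {fuse, plug}; drawer-Green = {cable, urn}; drawer-X = {yoke}; drawer-Red = {jack}

From (1): fuse ∉ drawer-Green.
From (9): yoke ∉ drawer-Red.
Suppose jack ∈ drawer-Y: no assignment then satisfies all the clues, so jack ∉ drawer-Y.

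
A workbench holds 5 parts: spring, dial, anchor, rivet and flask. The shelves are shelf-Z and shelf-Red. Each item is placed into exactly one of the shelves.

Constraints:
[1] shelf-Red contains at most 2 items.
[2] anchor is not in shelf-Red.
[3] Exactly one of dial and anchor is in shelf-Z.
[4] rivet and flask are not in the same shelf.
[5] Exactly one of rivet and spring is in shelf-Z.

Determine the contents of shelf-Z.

shelf-Z = {anchor, flask, spring}

From (2): anchor ∉ shelf-Red.
Only one shelf left: anchor ∈ shelf-Z.
(3) (exactly one): dial ∉ shelf-Z.
Only one shelf left: dial ∈ shelf-Red.
Suppose spring ∉ shelf-Z: no assignment then satisfies all the clues, so spring ∈ shelf-Z.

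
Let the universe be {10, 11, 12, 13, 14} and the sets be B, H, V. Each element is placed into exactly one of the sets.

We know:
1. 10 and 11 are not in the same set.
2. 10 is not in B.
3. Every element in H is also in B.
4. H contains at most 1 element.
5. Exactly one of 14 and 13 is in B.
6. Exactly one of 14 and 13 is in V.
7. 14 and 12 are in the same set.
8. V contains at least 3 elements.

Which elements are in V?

V = {10, 12, 14}

From (2): 10 ∉ B.
(3) contrapositive: 10 ∉ H.
Only one set left: 10 ∈ V.
(1): 11 ∉ V.
Suppose 12 ∉ V: no assignment then satisfies all the clues, so 12 ∈ V.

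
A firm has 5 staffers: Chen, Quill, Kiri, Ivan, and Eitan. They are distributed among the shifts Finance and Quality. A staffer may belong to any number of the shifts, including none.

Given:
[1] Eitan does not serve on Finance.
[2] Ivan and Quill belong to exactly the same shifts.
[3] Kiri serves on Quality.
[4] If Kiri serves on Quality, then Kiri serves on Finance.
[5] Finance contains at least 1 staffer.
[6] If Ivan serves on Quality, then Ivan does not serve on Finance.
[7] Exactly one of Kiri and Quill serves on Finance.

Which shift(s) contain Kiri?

From (1): Eitan ∉ Finance.
From (3): Kiri ∈ Quality.
(4): Kiri ∈ Finance.
(7) (exactly one): Quill ∉ Finance.
(2): Ivan matches Quill: Ivan ∉ Finance.

Kiri: Finance, Quality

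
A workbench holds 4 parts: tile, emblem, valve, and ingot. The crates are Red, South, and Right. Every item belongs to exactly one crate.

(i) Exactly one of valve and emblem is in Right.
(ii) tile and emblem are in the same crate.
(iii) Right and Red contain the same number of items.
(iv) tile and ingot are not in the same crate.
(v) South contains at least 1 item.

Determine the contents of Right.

Right = {valve}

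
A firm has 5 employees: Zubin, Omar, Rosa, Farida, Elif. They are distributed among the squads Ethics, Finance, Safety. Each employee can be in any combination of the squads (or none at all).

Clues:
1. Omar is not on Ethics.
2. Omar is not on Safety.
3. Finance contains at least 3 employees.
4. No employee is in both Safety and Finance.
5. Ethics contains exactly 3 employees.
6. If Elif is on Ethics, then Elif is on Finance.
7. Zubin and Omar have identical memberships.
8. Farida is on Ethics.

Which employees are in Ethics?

From (1): Omar ∉ Ethics.
From (2): Omar ∉ Safety.
From (8): Farida ∈ Ethics.
(7): Zubin matches Omar: Zubin ∉ Ethics.
(7): Zubin matches Omar: Zubin ∉ Safety.
(5): only 3 candidates remain for Ethics, so all are in.
(6): Elif ∈ Finance.
(4) (disjoint): Elif ∉ Safety.

Ethics = {Elif, Farida, Rosa}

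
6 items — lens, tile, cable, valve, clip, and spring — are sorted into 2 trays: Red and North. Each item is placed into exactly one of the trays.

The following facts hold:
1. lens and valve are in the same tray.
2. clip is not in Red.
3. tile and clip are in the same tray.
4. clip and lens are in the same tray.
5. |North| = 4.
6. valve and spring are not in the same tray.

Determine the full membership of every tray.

From (2): clip ∉ Red.
(3): tile matches clip: tile ∉ Red.
(4): lens matches clip: lens ∉ Red.
Only one tray left: lens ∈ North.
Only one tray left: tile ∈ North.
Only one tray left: clip ∈ North.
(1): valve matches lens: valve ∉ Red.
(1): valve matches lens: valve ∈ North.
(5): North already has 4, so the rest are out.
Only one tray left: cable ∈ Red.
Only one tray left: spring ∈ Red.

Red = {cable, spring}; North = {clip, lens, tile, valve}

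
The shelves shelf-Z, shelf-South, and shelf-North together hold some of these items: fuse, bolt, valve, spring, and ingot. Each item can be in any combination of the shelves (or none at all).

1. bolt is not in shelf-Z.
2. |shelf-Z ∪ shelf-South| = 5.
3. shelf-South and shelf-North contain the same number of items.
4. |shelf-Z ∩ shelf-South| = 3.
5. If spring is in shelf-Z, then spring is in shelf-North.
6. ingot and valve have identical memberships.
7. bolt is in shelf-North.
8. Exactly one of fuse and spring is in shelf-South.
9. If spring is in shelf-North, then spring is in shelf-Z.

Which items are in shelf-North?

shelf-North = {bolt, ingot, spring, valve}

From (1): bolt ∉ shelf-Z.
From (7): bolt ∈ shelf-North.
Suppose fuse ∈ shelf-North: no assignment then satisfies all the clues, so fuse ∉ shelf-North.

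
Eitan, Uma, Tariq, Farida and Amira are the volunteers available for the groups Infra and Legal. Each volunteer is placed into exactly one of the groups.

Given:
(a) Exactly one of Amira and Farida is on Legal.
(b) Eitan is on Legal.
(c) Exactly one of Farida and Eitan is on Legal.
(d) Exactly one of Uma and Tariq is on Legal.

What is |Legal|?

3

From (b): Eitan ∈ Legal.
(c) (exactly one): Farida ∉ Legal.
Only one group left: Farida ∈ Infra.
(a) (exactly one): Amira ∈ Legal.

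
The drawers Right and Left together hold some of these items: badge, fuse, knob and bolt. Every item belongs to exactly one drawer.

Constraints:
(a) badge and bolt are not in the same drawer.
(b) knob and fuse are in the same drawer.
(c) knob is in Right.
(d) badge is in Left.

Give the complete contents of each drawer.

Right = {bolt, fuse, knob}; Left = {badge}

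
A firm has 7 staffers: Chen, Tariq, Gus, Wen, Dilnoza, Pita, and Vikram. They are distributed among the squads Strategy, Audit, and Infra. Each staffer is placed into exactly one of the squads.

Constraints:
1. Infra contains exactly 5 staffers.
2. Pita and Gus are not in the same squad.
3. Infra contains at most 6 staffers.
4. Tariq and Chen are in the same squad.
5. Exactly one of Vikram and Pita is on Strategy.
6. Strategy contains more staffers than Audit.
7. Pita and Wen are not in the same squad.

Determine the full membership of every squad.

Strategy = {Dilnoza, Pita}; Audit = {}; Infra = {Chen, Gus, Tariq, Vikram, Wen}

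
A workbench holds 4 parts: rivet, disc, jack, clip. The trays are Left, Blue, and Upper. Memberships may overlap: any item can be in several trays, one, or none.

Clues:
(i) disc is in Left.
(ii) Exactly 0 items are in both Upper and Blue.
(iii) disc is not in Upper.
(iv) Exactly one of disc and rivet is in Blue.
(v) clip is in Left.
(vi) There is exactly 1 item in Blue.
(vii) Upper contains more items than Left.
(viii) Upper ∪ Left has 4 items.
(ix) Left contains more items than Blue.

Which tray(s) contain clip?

clip: Left, Upper

From (i): disc ∈ Left.
From (iii): disc ∉ Upper.
From (v): clip ∈ Left.
Suppose clip ∈ Blue: no assignment then satisfies all the clues, so clip ∉ Blue.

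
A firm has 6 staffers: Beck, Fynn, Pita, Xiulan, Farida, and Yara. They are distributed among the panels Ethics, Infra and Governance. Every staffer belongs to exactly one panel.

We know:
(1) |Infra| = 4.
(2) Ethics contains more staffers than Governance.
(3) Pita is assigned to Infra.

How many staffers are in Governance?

0

From (3): Pita ∈ Infra.
Suppose Beck ∈ Governance: no assignment then satisfies all the clues, so Beck ∉ Governance.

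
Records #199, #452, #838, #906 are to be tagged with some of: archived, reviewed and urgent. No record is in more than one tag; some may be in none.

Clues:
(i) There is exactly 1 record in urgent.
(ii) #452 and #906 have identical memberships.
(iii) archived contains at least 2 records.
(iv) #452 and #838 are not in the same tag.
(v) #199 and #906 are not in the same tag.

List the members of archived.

archived = {#452, #906}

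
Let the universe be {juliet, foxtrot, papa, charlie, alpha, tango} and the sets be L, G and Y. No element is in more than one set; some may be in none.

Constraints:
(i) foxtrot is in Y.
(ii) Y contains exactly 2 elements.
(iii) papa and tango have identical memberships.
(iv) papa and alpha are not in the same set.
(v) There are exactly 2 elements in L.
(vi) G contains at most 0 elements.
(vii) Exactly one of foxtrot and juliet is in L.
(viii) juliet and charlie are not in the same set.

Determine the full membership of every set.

L = {alpha, juliet}; G = {}; Y = {charlie, foxtrot}

From (i): foxtrot ∈ Y.
(vi): G already has 0, so the rest are out.
(vii) (exactly one): juliet ∈ L.
(viii): charlie ∉ L.
Suppose papa ∈ L: no assignment then satisfies all the clues, so papa ∉ L.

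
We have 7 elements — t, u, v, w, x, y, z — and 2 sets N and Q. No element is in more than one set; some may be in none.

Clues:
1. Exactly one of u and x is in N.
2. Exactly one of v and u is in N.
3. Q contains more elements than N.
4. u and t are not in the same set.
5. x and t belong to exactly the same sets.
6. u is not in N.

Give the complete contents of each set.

N = {t, v, x}; Q = {u, w, y, z}

From (6): u ∉ N.
(1) (exactly one): x ∈ N.
(2) (exactly one): v ∈ N.
(5): t matches x: t ∈ N.
Suppose u ∉ Q: no assignment then satisfies all the clues, so u ∈ Q.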